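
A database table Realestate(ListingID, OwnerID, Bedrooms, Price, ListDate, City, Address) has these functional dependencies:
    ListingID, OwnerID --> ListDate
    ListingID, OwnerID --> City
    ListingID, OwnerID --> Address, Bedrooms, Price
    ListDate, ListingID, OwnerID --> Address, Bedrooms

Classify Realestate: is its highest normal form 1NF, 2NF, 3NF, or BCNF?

Candidate key: {ListingID, OwnerID}. Prime attributes: {ListingID, OwnerID}.
Each dependency's left side is a superkey — BCNF holds.

BCNF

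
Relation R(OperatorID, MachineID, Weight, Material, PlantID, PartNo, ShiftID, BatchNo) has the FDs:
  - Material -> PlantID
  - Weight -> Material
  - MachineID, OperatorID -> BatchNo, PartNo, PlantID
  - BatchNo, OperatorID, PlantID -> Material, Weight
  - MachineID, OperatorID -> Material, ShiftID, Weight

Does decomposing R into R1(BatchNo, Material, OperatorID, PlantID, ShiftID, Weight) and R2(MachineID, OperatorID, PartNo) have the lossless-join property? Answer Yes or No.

No

R1 ∩ R2 = {OperatorID}; its closure under F is {OperatorID}.
The closure covers neither R1 nor R2 entirely; the join is not lossless.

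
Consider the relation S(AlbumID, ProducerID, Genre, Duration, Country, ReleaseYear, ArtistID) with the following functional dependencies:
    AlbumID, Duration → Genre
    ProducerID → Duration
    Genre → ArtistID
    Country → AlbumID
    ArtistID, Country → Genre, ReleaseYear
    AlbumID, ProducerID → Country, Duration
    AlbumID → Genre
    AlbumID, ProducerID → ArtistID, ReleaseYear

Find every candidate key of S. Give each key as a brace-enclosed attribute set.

{AlbumID, ProducerID}, {Country, ProducerID}

Attributes never on any right-hand side: {ProducerID} — every candidate key must contain it.
{AlbumID, ProducerID} is a candidate key since {AlbumID, ProducerID}⁺ = {AlbumID, ArtistID, Country, Duration, Genre, ProducerID, ReleaseYear} covers every attribute.
{Country, ProducerID} is a candidate key since {Country, ProducerID}⁺ = {AlbumID, ArtistID, Country, Duration, Genre, ProducerID, ReleaseYear} covers every attribute.
These are minimal and exhaustive — every other superkey contains one of them.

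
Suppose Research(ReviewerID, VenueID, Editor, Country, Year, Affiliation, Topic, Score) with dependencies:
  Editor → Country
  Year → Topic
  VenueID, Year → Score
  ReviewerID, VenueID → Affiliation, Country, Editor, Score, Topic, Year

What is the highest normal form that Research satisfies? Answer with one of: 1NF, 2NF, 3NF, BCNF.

2NF

Candidate key: {ReviewerID, VenueID}. Prime attributes: {ReviewerID, VenueID}.
For Editor → Country we have {Editor}⁺ = {Country, Editor}; {Editor} is not a superkey, so BCNF fails.
Editor → Country determines the non-prime attribute {Country} from a non-superkey — 3NF is violated.
Checking every proper subset of each key, none determines a non-prime attribute — 2NF is satisfied.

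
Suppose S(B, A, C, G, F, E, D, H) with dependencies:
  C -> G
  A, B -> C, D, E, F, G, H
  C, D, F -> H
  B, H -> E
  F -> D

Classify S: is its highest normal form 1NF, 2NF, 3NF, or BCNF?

Candidate key: {A, B}. Prime attributes: {A, B}.
C -> G breaks BCNF: {C}⁺ = {C, G}, so {C} is not a superkey.
C -> G determines the non-prime attribute {G} from a non-superkey — 3NF is violated.
No non-prime attribute depends on a proper subset of any candidate key, so 2NF holds.

2NF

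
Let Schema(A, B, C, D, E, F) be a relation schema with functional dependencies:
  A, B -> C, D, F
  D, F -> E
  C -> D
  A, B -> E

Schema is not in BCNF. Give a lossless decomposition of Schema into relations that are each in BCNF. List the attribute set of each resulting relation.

Candidate key of the original relation: {A, B}.
In {A, B, C, D, E, F}, {D, F} is not a superkey ({D, F}⁺ restricted to this set is {D, E, F}), so split on D, F -> E into {D, E, F} and {A, B, C, D, F}.
{D, E, F} is in BCNF.
In {A, B, C, D, F}, {C} is not a superkey ({C}⁺ restricted to this set is {C, D}), so split on C -> D into {C, D} and {A, B, C, F}.
{C, D} is in BCNF.
{A, B, C, F} is in BCNF.

{A, B, C, F}; {C, D}; {D, E, F}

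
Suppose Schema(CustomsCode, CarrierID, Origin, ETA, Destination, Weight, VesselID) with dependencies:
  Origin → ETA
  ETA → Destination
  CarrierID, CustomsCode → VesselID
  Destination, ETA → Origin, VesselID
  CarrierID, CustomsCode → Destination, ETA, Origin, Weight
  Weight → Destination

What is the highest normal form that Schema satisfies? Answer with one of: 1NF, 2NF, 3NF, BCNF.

2NF

Candidate key: {CarrierID, CustomsCode}. Prime attributes: {CarrierID, CustomsCode}.
For Origin → ETA we have {Origin}⁺ = {Destination, ETA, Origin, VesselID}; {Origin} is not a superkey, so BCNF fails.
Origin → ETA determines the non-prime attribute {ETA} from a non-superkey — 3NF is violated.
No proper subset of a key has a non-prime attribute in its closure, so there is no partial dependency; 2NF holds.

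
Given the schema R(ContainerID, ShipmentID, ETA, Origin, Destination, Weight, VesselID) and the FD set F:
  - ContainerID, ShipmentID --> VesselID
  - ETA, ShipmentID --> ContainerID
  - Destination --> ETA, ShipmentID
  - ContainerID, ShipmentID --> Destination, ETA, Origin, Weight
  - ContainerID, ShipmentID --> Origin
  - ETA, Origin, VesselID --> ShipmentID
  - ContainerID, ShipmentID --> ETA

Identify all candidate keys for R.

{ContainerID, ShipmentID}, {Destination}, {ETA, Origin, VesselID}, {ETA, ShipmentID}

{Destination} is a candidate key since {Destination}⁺ = {ContainerID, Destination, ETA, Origin, ShipmentID, VesselID, Weight} covers every attribute.
{ContainerID, ShipmentID} is a candidate key since {ContainerID, ShipmentID}⁺ = {ContainerID, Destination, ETA, Origin, ShipmentID, VesselID, Weight} covers every attribute.
{ETA, ShipmentID} is a candidate key since {ETA, ShipmentID}⁺ = {ContainerID, Destination, ETA, Origin, ShipmentID, VesselID, Weight} covers every attribute.
{ETA, Origin, VesselID} is a candidate key since {ETA, Origin, VesselID}⁺ = {ContainerID, Destination, ETA, Origin, ShipmentID, VesselID, Weight} covers every attribute.
Any other superkey properly contains one of these, so there are no further candidate keys.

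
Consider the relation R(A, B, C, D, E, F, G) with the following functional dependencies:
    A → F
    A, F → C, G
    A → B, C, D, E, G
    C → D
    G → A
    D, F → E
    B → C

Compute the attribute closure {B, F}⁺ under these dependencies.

Start with {B, F}.
B → C applies; add {C} → now {B, C, F}.
C → D applies; add {D} → now {B, C, D, F}.
D, F → E applies; add {E} → now {B, C, D, E, F}.
No further FD applies.

{B, C, D, E, F}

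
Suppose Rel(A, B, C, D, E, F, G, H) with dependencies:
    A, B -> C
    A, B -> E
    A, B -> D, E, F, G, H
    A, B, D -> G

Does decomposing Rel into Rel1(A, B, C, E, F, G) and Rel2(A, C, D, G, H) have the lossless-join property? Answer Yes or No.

Rel1 ∩ Rel2 = {A, C, G}; its closure under F is {A, C, G}.
Neither Rel1 nor Rel2 is contained in that closure, so the decomposition is lossy.

No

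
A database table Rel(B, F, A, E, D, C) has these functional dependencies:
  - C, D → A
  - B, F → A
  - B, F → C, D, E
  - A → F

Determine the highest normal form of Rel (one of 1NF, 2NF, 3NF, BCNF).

Candidate keys: {A, B}, {B, C, D}, {B, F}. Prime attributes: {A, B, C, D, F}.
For C, D → A we have {C, D}⁺ = {A, C, D, F}; {C, D} is not a superkey, so BCNF fails.
But every attribute on its right side ({A}) is prime, and the same holds for every other non-superkey FD, so 3NF still holds.

3NF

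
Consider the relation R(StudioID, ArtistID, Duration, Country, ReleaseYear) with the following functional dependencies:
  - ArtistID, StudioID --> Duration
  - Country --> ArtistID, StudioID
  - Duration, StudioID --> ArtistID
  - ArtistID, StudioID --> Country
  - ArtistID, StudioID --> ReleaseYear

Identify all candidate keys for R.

{Country} is a candidate key since {Country}⁺ = {ArtistID, Country, Duration, ReleaseYear, StudioID} covers every attribute.
{ArtistID, StudioID} is a candidate key since {ArtistID, StudioID}⁺ = {ArtistID, Country, Duration, ReleaseYear, StudioID} covers every attribute.
{Duration, StudioID} is a candidate key since {Duration, StudioID}⁺ = {ArtistID, Country, Duration, ReleaseYear, StudioID} covers every attribute.
These are minimal and exhaustive — every other superkey contains one of them.

{ArtistID, StudioID}, {Country}, {Duration, StudioID}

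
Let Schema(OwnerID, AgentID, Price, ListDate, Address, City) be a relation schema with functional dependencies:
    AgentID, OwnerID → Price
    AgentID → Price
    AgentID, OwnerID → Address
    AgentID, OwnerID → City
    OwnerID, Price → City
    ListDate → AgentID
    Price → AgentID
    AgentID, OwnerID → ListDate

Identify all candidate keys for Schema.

No FD produces {OwnerID}, so it must be in every candidate key.
{AgentID, OwnerID} is a candidate key since {AgentID, OwnerID}⁺ = {Address, AgentID, City, ListDate, OwnerID, Price} covers every attribute.
{ListDate, OwnerID} is a candidate key since {ListDate, OwnerID}⁺ = {Address, AgentID, City, ListDate, OwnerID, Price} covers every attribute.
{OwnerID, Price} is a candidate key since {OwnerID, Price}⁺ = {Address, AgentID, City, ListDate, OwnerID, Price} covers every attribute.
Any other superkey properly contains one of these, so there are no further candidate keys.

{AgentID, OwnerID}, {ListDate, OwnerID}, {OwnerID, Price}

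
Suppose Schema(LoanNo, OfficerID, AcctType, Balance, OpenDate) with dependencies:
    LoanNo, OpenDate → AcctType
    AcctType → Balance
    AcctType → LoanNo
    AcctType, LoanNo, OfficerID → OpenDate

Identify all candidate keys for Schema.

No FD produces {OfficerID}, so it must be in every candidate key.
{AcctType, OfficerID}⁺ = {AcctType, Balance, LoanNo, OfficerID, OpenDate} — all of the relation — so {AcctType, OfficerID} is a candidate key.
{LoanNo, OfficerID, OpenDate}⁺ = {AcctType, Balance, LoanNo, OfficerID, OpenDate} — all of the relation — so {LoanNo, OfficerID, OpenDate} is a candidate key.
Any other superkey properly contains one of these, so there are no further candidate keys.

{AcctType, OfficerID}, {LoanNo, OfficerID, OpenDate}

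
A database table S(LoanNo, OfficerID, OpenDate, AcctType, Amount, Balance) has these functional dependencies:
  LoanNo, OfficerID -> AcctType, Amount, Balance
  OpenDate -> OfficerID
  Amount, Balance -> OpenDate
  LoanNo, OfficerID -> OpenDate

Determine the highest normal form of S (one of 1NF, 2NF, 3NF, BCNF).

3NF

Candidate keys: {Amount, Balance, LoanNo}, {LoanNo, OfficerID}, {LoanNo, OpenDate}. Prime attributes: {Amount, Balance, LoanNo, OfficerID, OpenDate}.
OpenDate -> OfficerID: {OpenDate}⁺ = {OfficerID, OpenDate}, which is not all of the attributes, so the left side is not a superkey — BCNF is violated.
Its right-hand attributes {OfficerID} are all prime, as are those of every other non-superkey FD — the relation is in 3NF.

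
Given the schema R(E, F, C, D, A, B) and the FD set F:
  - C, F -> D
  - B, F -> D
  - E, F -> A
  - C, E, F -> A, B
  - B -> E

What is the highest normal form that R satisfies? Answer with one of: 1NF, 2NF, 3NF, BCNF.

1NF

Candidate keys: {B, C, F}, {C, E, F}. Prime attributes: {B, C, E, F}.
For C, F -> D we have {C, F}⁺ = {C, D, F}; {C, F} is not a superkey, so BCNF fails.
C, F -> D determines the non-prime attribute {D} from a non-superkey — 3NF is violated.
Since {B, F} ⊂ {B, C, F} and {B, F}⁺ ⊇ {A, D} with {A, D} non-prime, there is a partial dependency; 2NF fails.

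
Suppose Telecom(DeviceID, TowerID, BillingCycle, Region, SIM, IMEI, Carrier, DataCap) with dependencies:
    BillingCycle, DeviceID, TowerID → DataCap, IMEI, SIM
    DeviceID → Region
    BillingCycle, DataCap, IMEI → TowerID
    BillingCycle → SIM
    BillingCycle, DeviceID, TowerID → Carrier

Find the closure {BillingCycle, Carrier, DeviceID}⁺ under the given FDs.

{BillingCycle, Carrier, DeviceID, Region, SIM}

Start with {BillingCycle, Carrier, DeviceID}.
DeviceID → Region applies; add {Region} → now {BillingCycle, Carrier, DeviceID, Region}.
BillingCycle → SIM applies; add {SIM} → now {BillingCycle, Carrier, DeviceID, Region, SIM}.
No further FD applies.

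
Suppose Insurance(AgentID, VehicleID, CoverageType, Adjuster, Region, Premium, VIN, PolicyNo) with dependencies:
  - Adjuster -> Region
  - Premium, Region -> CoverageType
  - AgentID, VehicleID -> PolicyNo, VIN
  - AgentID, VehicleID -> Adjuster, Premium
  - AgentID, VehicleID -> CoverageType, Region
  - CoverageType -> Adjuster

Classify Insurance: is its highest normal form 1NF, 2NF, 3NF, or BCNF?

Candidate key: {AgentID, VehicleID}. Prime attributes: {AgentID, VehicleID}.
Adjuster -> Region: {Adjuster}⁺ = {Adjuster, Region}, which is not all of the attributes, so the left side is not a superkey — BCNF is violated.
Adjuster -> Region determines the non-prime attribute {Region} from a non-superkey — 3NF is violated.
Checking every proper subset of each key, none determines a non-prime attribute — 2NF is satisfied.

2NF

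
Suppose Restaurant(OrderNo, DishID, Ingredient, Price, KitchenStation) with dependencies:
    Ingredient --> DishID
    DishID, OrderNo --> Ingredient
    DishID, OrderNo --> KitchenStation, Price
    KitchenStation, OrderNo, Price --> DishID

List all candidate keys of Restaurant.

{DishID, OrderNo}, {Ingredient, OrderNo}, {KitchenStation, OrderNo, Price}

Attributes never on any right-hand side: {OrderNo} — every candidate key must contain it.
{DishID, OrderNo} is a candidate key since {DishID, OrderNo}⁺ = {DishID, Ingredient, KitchenStation, OrderNo, Price} covers every attribute.
{Ingredient, OrderNo} is a candidate key since {Ingredient, OrderNo}⁺ = {DishID, Ingredient, KitchenStation, OrderNo, Price} covers every attribute.
{KitchenStation, OrderNo, Price} is a candidate key since {KitchenStation, OrderNo, Price}⁺ = {DishID, Ingredient, KitchenStation, OrderNo, Price} covers every attribute.
No proper subset of any of these is a key, and no other minimal superkey exists.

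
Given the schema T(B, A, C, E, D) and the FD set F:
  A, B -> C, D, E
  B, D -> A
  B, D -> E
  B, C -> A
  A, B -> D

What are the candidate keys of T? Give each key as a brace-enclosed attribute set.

Attributes never on any right-hand side: {B} — every candidate key must contain it.
{A, B}⁺ = {A, B, C, D, E}, which is every attribute, so {A, B} is a candidate key.
{B, C}⁺ = {A, B, C, D, E}, which is every attribute, so {B, C} is a candidate key.
{B, D}⁺ = {A, B, C, D, E}, which is every attribute, so {B, D} is a candidate key.
These are minimal and exhaustive — every other superkey contains one of them.

{A, B}, {B, C}, {B, D}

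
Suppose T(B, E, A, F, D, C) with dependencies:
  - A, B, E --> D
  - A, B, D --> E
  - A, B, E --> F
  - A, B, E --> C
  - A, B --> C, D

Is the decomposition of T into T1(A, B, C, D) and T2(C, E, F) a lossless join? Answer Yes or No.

No

T1 ∩ T2 = {C}; its closure under F is {C}.
T1 ⊄ {C} and T2 ⊄ {C}, so the split is lossy.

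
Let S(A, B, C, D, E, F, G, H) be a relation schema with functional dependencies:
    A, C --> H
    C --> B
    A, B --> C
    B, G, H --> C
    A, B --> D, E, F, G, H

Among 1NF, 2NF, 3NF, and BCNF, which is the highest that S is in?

Candidate keys: {A, B}, {A, C}. Prime attributes: {A, B, C}.
C --> B: {C}⁺ = {B, C}, which is not all of the attributes, so the left side is not a superkey — BCNF is violated.
Since {B} ⊆ prime attributes and every other non-superkey FD also has a prime right side, the schema is in 3NF.

3NF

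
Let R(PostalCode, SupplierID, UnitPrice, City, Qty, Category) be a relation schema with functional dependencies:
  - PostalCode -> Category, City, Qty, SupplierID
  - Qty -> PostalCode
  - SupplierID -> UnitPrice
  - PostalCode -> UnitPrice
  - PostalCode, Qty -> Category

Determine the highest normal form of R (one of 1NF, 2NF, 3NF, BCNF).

Candidate keys: {PostalCode}, {Qty}. Prime attributes: {PostalCode, Qty}.
SupplierID -> UnitPrice breaks BCNF: {SupplierID}⁺ = {SupplierID, UnitPrice}, so {SupplierID} is not a superkey.
SupplierID -> UnitPrice has non-prime {UnitPrice} on the right and a non-superkey on the left, so 3NF fails.
All keys have size 1, which rules out partial dependencies — 2NF is satisfied.

2NF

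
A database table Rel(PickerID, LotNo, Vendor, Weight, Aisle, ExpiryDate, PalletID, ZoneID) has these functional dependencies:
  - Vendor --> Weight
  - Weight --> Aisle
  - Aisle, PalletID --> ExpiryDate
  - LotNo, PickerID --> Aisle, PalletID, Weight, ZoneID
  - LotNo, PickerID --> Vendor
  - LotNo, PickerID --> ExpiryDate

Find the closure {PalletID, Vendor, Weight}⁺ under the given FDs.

{Aisle, ExpiryDate, PalletID, Vendor, Weight}

Start with {PalletID, Vendor, Weight}.
Weight --> Aisle applies; add {Aisle} → now {Aisle, PalletID, Vendor, Weight}.
Aisle, PalletID --> ExpiryDate applies; add {ExpiryDate} → now {Aisle, ExpiryDate, PalletID, Vendor, Weight}.
No further FD applies.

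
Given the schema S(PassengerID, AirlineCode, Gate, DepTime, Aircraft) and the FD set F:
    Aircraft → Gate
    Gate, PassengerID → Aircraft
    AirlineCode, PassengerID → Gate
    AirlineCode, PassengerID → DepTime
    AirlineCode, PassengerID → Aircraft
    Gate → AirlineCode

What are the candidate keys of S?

{Aircraft, PassengerID}, {AirlineCode, PassengerID}, {Gate, PassengerID}

{PassengerID} never appears on the right of any FD, so every key must include it.
{Aircraft, PassengerID}⁺ = {Aircraft, AirlineCode, DepTime, Gate, PassengerID}, which is every attribute, so {Aircraft, PassengerID} is a candidate key.
{AirlineCode, PassengerID}⁺ = {Aircraft, AirlineCode, DepTime, Gate, PassengerID}, which is every attribute, so {AirlineCode, PassengerID} is a candidate key.
{Gate, PassengerID}⁺ = {Aircraft, AirlineCode, DepTime, Gate, PassengerID}, which is every attribute, so {Gate, PassengerID} is a candidate key.
These are minimal and exhaustive — every other superkey contains one of them.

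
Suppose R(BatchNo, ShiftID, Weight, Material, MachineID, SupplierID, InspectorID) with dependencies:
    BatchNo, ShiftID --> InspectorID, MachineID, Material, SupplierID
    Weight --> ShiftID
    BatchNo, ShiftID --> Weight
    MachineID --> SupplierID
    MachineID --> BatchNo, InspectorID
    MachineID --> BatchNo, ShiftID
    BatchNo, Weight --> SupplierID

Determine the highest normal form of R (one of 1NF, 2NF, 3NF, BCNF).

3NF

Candidate keys: {BatchNo, ShiftID}, {BatchNo, Weight}, {MachineID}. Prime attributes: {BatchNo, MachineID, ShiftID, Weight}.
For Weight --> ShiftID we have {Weight}⁺ = {ShiftID, Weight}; {Weight} is not a superkey, so BCNF fails.
But every attribute on its right side ({ShiftID}) is prime, and the same holds for every other non-superkey FD, so 3NF still holds.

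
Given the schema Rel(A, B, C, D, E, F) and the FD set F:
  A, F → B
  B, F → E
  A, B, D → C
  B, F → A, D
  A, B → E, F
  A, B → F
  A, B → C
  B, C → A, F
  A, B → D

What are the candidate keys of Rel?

{A, B}, {A, F}, {B, C}, {B, F}

{A, B}⁺ = {A, B, C, D, E, F}, which is every attribute, so {A, B} is a candidate key.
{A, F}⁺ = {A, B, C, D, E, F}, which is every attribute, so {A, F} is a candidate key.
{B, C}⁺ = {A, B, C, D, E, F}, which is every attribute, so {B, C} is a candidate key.
{B, F}⁺ = {A, B, C, D, E, F}, which is every attribute, so {B, F} is a candidate key.
No proper subset of any of these is a key, and no other minimal superkey exists.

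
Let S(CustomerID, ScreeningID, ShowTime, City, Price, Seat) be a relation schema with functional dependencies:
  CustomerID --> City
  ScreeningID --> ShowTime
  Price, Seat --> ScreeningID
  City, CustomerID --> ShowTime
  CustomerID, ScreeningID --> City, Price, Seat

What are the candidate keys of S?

{CustomerID, Price, Seat}, {CustomerID, ScreeningID}

{CustomerID} never appears on the right of any FD, so every key must include it.
{CustomerID, ScreeningID}⁺ = {City, CustomerID, Price, ScreeningID, Seat, ShowTime}, which is every attribute, so {CustomerID, ScreeningID} is a candidate key.
{CustomerID, Price, Seat}⁺ = {City, CustomerID, Price, ScreeningID, Seat, ShowTime}, which is every attribute, so {CustomerID, Price, Seat} is a candidate key.
No proper subset of any of these is a key, and no other minimal superkey exists.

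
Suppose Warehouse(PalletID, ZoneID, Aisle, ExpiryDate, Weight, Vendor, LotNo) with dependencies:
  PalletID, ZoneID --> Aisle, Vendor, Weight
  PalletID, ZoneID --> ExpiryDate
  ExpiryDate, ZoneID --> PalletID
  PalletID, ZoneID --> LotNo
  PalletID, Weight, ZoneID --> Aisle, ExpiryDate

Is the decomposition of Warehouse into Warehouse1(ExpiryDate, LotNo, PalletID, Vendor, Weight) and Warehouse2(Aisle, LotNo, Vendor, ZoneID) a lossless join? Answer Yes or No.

Warehouse1 ∩ Warehouse2 = {LotNo, Vendor}; its closure under F is {LotNo, Vendor}.
The closure covers neither Warehouse1 nor Warehouse2 entirely; the join is not lossless.

No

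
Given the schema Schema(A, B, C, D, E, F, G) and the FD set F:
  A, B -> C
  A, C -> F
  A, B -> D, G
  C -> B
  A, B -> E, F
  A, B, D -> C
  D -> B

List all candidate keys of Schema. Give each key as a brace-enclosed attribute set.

Attributes never on any right-hand side: {A} — every candidate key must contain it.
{A, B}⁺ = {A, B, C, D, E, F, G}, which is every attribute, so {A, B} is a candidate key.
{A, C}⁺ = {A, B, C, D, E, F, G}, which is every attribute, so {A, C} is a candidate key.
{A, D}⁺ = {A, B, C, D, E, F, G}, which is every attribute, so {A, D} is a candidate key.
Any other superkey properly contains one of these, so there are no further candidate keys.

{A, B}, {A, C}, {A, D}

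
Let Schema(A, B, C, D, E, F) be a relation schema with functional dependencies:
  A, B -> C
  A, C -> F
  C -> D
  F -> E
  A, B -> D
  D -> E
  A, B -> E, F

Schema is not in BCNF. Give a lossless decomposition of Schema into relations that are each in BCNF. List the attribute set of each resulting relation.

Candidate key of the original relation: {A, B}.
{A, B, C, D, E, F}: {A, C} determines {A, C, D, E, F} here but is not a superkey — split on A, C -> D, E, F, giving {A, C, D, E, F} and {A, B, C}.
{A, C, D, E, F}: {C} determines {C, D, E} here but is not a superkey — split on C -> D, E, giving {C, D, E} and {A, C, F}.
{C, D, E}: {D} determines {D, E} here but is not a superkey — split on D -> E, giving {D, E} and {C, D}.
{D, E}: every determinant is a superkey — BCNF.
{C, D}: every determinant is a superkey — BCNF.
{A, C, F}: every determinant is a superkey — BCNF.
{A, B, C}: every determinant is a superkey — BCNF.

{A, B, C}; {A, C, F}; {C, D}; {D, E}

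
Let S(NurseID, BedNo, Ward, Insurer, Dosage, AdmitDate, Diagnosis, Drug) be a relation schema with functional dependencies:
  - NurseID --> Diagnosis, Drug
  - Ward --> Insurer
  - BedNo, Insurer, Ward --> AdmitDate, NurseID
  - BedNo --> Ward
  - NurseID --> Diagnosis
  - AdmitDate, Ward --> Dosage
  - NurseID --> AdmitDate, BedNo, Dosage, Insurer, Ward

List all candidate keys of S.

Closure of {BedNo} is {AdmitDate, BedNo, Diagnosis, Dosage, Drug, Insurer, NurseID, Ward}, the whole schema; {BedNo} is a candidate key.
Closure of {NurseID} is {AdmitDate, BedNo, Diagnosis, Dosage, Drug, Insurer, NurseID, Ward}, the whole schema; {NurseID} is a candidate key.
Any other superkey properly contains one of these, so there are no further candidate keys.

{BedNo}, {NurseID}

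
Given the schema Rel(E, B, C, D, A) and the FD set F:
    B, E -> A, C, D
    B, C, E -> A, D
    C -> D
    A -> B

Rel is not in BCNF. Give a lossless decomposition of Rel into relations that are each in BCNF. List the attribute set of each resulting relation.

{A, B}; {A, C, E}; {C, D}

Candidate keys of the original relation: {A, E}, {B, E}.
Within {A, B, C, D, E}: {C}⁺ ∩ {A, B, C, D, E} = {C, D}, not the whole set, so C -> D violates BCNF; decompose into {C, D} and {A, B, C, E}.
{C, D} has no BCNF violation.
Within {A, B, C, E}: {A}⁺ ∩ {A, B, C, E} = {A, B}, not the whole set, so A -> B violates BCNF; decompose into {A, B} and {A, C, E}.
{A, B} has no BCNF violation.
{A, C, E} has no BCNF violation.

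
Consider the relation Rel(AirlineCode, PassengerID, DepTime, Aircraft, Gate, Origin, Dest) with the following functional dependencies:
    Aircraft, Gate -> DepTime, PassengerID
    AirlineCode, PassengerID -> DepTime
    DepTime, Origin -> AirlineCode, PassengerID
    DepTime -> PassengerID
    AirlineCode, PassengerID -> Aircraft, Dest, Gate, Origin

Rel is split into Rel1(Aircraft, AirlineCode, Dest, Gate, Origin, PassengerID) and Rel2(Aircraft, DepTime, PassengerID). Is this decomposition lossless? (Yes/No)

The shared attributes are {Aircraft, PassengerID} and {Aircraft, PassengerID}⁺ = {Aircraft, PassengerID}.
Rel1 ⊄ {Aircraft, PassengerID} and Rel2 ⊄ {Aircraft, PassengerID}, so the split is lossy.

No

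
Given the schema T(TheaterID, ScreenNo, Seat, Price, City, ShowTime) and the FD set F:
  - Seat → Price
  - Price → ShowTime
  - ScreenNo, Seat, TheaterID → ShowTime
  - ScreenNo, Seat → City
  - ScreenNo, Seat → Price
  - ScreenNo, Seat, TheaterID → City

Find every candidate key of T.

{ScreenNo, Seat, TheaterID} never appear on the right of any FD, so every key must include all of them.
Closure of {ScreenNo, Seat, TheaterID} is {City, Price, ScreenNo, Seat, ShowTime, TheaterID}, the whole schema; {ScreenNo, Seat, TheaterID} is a candidate key.
No smaller or unrelated set reaches every attribute, so there are no other keys.

{ScreenNo, Seat, TheaterID}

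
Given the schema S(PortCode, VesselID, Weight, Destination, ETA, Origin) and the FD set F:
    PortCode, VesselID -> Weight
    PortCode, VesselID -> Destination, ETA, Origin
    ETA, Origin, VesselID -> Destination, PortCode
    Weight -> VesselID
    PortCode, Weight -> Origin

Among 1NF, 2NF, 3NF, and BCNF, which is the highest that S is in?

3NF

Candidate keys: {ETA, Origin, VesselID}, {ETA, Origin, Weight}, {PortCode, VesselID}, {PortCode, Weight}. Prime attributes: {ETA, Origin, PortCode, VesselID, Weight}.
For Weight -> VesselID we have {Weight}⁺ = {VesselID, Weight}; {Weight} is not a superkey, so BCNF fails.
Its right-hand attributes {VesselID} are all prime, as are those of every other non-superkey FD — the relation is in 3NF.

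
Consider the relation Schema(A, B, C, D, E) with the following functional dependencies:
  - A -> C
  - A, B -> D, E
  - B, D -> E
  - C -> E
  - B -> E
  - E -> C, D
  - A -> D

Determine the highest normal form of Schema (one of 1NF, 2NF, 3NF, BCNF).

1NF

Candidate key: {A, B}. Prime attributes: {A, B}.
For A -> C we have {A}⁺ = {A, C, D, E}; {A} is not a superkey, so BCNF fails.
A -> C determines the non-prime attribute {C} from a non-superkey — 3NF is violated.
Since {A} ⊂ {A, B} and {A}⁺ ⊇ {C, D, E} with {C, D, E} non-prime, there is a partial dependency; 2NF fails.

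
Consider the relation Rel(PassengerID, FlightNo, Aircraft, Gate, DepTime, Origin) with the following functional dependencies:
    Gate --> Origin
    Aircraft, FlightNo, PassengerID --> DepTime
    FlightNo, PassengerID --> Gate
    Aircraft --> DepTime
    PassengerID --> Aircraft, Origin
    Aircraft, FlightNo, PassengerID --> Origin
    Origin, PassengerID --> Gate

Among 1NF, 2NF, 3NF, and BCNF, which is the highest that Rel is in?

1NF

Candidate key: {FlightNo, PassengerID}. Prime attributes: {FlightNo, PassengerID}.
For Gate --> Origin we have {Gate}⁺ = {Gate, Origin}; {Gate} is not a superkey, so BCNF fails.
Gate --> Origin determines the non-prime attribute {Origin} from a non-superkey — 3NF is violated.
Since {PassengerID} ⊂ {FlightNo, PassengerID} and {PassengerID}⁺ ⊇ {Aircraft, DepTime, Gate, Origin} with {Aircraft, DepTime, Gate, Origin} non-prime, there is a partial dependency; 2NF fails.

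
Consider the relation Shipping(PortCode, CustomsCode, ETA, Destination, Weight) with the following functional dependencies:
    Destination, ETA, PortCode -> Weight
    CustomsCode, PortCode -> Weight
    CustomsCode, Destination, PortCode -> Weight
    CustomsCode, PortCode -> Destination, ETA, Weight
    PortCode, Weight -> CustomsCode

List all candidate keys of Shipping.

Attributes never on any right-hand side: {PortCode} — every candidate key must contain it.
Closure of {CustomsCode, PortCode} is {CustomsCode, Destination, ETA, PortCode, Weight}, the whole schema; {CustomsCode, PortCode} is a candidate key.
Closure of {PortCode, Weight} is {CustomsCode, Destination, ETA, PortCode, Weight}, the whole schema; {PortCode, Weight} is a candidate key.
Closure of {Destination, ETA, PortCode} is {CustomsCode, Destination, ETA, PortCode, Weight}, the whole schema; {Destination, ETA, PortCode} is a candidate key.
These are minimal and exhaustive — every other superkey contains one of them.

{CustomsCode, PortCode}, {Destination, ETA, PortCode}, {PortCode, Weight}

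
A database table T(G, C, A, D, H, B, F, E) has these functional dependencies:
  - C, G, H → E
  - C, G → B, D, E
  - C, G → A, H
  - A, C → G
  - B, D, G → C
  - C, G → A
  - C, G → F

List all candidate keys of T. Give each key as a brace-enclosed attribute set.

{A, C}, {B, D, G}, {C, G}

{A, C} is a candidate key since {A, C}⁺ = {A, B, C, D, E, F, G, H} covers every attribute.
{C, G} is a candidate key since {C, G}⁺ = {A, B, C, D, E, F, G, H} covers every attribute.
{B, D, G} is a candidate key since {B, D, G}⁺ = {A, B, C, D, E, F, G, H} covers every attribute.
These are minimal and exhaustive — every other superkey contains one of them.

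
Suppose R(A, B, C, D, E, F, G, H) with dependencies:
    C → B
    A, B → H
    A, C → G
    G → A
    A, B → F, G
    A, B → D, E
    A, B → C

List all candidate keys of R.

{A, B}⁺ = {A, B, C, D, E, F, G, H} — all of the relation — so {A, B} is a candidate key.
{A, C}⁺ = {A, B, C, D, E, F, G, H} — all of the relation — so {A, C} is a candidate key.
{B, G}⁺ = {A, B, C, D, E, F, G, H} — all of the relation — so {B, G} is a candidate key.
{C, G}⁺ = {A, B, C, D, E, F, G, H} — all of the relation — so {C, G} is a candidate key.
No proper subset of any of these is a key, and no other minimal superkey exists.

{A, B}, {A, C}, {B, G}, {C, G}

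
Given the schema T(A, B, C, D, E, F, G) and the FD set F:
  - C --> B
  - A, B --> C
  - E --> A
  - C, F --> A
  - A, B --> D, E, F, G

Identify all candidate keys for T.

{A, B}, {A, C}, {B, E}, {C, E}, {C, F}

Closure of {A, B} is {A, B, C, D, E, F, G}, the whole schema; {A, B} is a candidate key.
Closure of {A, C} is {A, B, C, D, E, F, G}, the whole schema; {A, C} is a candidate key.
Closure of {B, E} is {A, B, C, D, E, F, G}, the whole schema; {B, E} is a candidate key.
Closure of {C, E} is {A, B, C, D, E, F, G}, the whole schema; {C, E} is a candidate key.
Closure of {C, F} is {A, B, C, D, E, F, G}, the whole schema; {C, F} is a candidate key.
These are minimal and exhaustive — every other superkey contains one of them.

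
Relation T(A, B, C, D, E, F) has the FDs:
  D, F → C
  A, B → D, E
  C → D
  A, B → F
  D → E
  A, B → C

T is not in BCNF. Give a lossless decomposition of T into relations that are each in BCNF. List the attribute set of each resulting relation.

{A, B, D, F}; {C, D}; {C, F}; {D, E}

Candidate key of the original relation: {A, B}.
{A, B, C, D, E, F}: {D, F} determines {C, D, E, F} here but is not a superkey — split on D, F → C, E, giving {C, D, E, F} and {A, B, D, F}.
{C, D, E, F}: {C} determines {C, D, E} here but is not a superkey — split on C → D, E, giving {C, D, E} and {C, F}.
{C, D, E}: {D} determines {D, E} here but is not a superkey — split on D → E, giving {D, E} and {C, D}.
{D, E} is in BCNF.
{C, D} is in BCNF.
{C, F} is in BCNF.
{A, B, D, F} is in BCNF.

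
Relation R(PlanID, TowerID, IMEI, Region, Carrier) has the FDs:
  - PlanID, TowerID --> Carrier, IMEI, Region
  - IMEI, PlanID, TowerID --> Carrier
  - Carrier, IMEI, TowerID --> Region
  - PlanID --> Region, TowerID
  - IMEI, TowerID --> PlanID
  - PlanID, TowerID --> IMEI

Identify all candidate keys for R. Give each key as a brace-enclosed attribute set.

{IMEI, TowerID}, {PlanID}

{PlanID} is a candidate key since {PlanID}⁺ = {Carrier, IMEI, PlanID, Region, TowerID} covers every attribute.
{IMEI, TowerID} is a candidate key since {IMEI, TowerID}⁺ = {Carrier, IMEI, PlanID, Region, TowerID} covers every attribute.
No proper subset of any of these is a key, and no other minimal superkey exists.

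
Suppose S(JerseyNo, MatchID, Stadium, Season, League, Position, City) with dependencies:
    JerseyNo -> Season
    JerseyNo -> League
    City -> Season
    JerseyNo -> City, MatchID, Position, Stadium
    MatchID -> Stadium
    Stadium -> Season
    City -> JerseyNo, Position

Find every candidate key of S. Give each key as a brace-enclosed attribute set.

{City} is a candidate key since {City}⁺ = {City, JerseyNo, League, MatchID, Position, Season, Stadium} covers every attribute.
{JerseyNo} is a candidate key since {JerseyNo}⁺ = {City, JerseyNo, League, MatchID, Position, Season, Stadium} covers every attribute.
These are minimal and exhaustive — every other superkey contains one of them.

{City}, {JerseyNo}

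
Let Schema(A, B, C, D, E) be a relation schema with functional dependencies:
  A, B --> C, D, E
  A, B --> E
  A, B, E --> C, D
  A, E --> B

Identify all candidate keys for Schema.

{A, B}, {A, E}

{A} never appears on the right of any FD, so every key must include it.
{A, B}⁺ = {A, B, C, D, E}, which is every attribute, so {A, B} is a candidate key.
{A, E}⁺ = {A, B, C, D, E}, which is every attribute, so {A, E} is a candidate key.
These are minimal and exhaustive — every other superkey contains one of them.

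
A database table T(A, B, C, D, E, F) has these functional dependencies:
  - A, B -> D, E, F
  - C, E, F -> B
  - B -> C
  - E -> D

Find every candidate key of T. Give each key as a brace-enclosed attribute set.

{A, B}, {A, C, E, F}

Attributes never on any right-hand side: {A} — every candidate key must contain it.
{A, B} is a candidate key since {A, B}⁺ = {A, B, C, D, E, F} covers every attribute.
{A, C, E, F} is a candidate key since {A, C, E, F}⁺ = {A, B, C, D, E, F} covers every attribute.
No proper subset of any of these is a key, and no other minimal superkey exists.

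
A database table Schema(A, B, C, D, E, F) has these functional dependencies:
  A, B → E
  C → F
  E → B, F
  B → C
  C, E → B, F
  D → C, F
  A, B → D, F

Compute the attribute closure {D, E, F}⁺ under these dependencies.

Start with {D, E, F}.
E → B, F applies; add {B} → now {B, D, E, F}.
B → C applies; add {C} → now {B, C, D, E, F}.
No further FD applies.

{B, C, D, E, F}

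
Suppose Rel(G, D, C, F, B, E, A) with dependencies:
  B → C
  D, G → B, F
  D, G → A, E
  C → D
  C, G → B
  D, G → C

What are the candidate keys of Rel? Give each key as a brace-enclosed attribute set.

Attributes never on any right-hand side: {G} — every candidate key must contain it.
{B, G}⁺ = {A, B, C, D, E, F, G}, which is every attribute, so {B, G} is a candidate key.
{C, G}⁺ = {A, B, C, D, E, F, G}, which is every attribute, so {C, G} is a candidate key.
{D, G}⁺ = {A, B, C, D, E, F, G}, which is every attribute, so {D, G} is a candidate key.
These are minimal and exhaustive — every other superkey contains one of them.

{B, G}, {C, G}, {D, G}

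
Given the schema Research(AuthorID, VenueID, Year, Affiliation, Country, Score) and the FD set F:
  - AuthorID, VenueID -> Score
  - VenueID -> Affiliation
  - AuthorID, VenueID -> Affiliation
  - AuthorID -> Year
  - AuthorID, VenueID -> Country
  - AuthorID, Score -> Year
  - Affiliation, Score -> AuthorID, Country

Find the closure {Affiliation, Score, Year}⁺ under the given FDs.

Start with {Affiliation, Score, Year}.
Affiliation, Score -> AuthorID, Country applies; add {AuthorID, Country} → now {Affiliation, AuthorID, Country, Score, Year}.
No further FD applies.

{Affiliation, AuthorID, Country, Score, Year}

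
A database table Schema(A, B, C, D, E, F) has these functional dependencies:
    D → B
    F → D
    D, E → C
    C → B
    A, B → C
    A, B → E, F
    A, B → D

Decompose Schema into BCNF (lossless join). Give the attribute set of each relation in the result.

{A, E, F}; {B, D}; {C, E, F}; {D, F}

Candidate keys of the original relation: {A, B}, {A, C}, {A, D}, {A, F}.
In {A, B, C, D, E, F}, {D} is not a superkey ({D}⁺ restricted to this set is {B, D}), so split on D → B into {B, D} and {A, C, D, E, F}.
{B, D}: every determinant is a superkey — BCNF.
In {A, C, D, E, F}, {F} is not a superkey ({F}⁺ restricted to this set is {D, F}), so split on F → D into {D, F} and {A, C, E, F}.
{D, F}: every determinant is a superkey — BCNF.
In {A, C, E, F}, {E, F} is not a superkey ({E, F}⁺ restricted to this set is {C, E, F}), so split on E, F → C into {C, E, F} and {A, E, F}.
{C, E, F}: every determinant is a superkey — BCNF.
{A, E, F}: every determinant is a superkey — BCNF.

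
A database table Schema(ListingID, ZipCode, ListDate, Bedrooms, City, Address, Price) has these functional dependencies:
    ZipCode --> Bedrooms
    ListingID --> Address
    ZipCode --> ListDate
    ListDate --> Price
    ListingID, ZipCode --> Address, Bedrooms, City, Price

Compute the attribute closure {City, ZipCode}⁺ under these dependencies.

Start with {City, ZipCode}.
ZipCode --> Bedrooms applies; add {Bedrooms} → now {Bedrooms, City, ZipCode}.
ZipCode --> ListDate applies; add {ListDate} → now {Bedrooms, City, ListDate, ZipCode}.
ListDate --> Price applies; add {Price} → now {Bedrooms, City, ListDate, Price, ZipCode}.
No further FD applies.

{Bedrooms, City, ListDate, Price, ZipCode}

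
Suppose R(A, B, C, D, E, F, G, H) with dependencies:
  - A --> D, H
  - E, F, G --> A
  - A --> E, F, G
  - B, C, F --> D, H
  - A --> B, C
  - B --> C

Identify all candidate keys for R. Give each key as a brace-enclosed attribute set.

{A}, {E, F, G}

Closure of {A} is {A, B, C, D, E, F, G, H}, the whole schema; {A} is a candidate key.
Closure of {E, F, G} is {A, B, C, D, E, F, G, H}, the whole schema; {E, F, G} is a candidate key.
Any other superkey properly contains one of these, so there are no further candidate keys.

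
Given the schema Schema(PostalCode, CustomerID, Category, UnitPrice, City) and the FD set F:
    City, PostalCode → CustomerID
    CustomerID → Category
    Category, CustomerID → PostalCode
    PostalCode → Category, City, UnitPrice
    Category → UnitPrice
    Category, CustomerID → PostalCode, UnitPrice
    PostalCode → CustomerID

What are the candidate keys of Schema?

{CustomerID}⁺ = {Category, City, CustomerID, PostalCode, UnitPrice}, which is every attribute, so {CustomerID} is a candidate key.
{PostalCode}⁺ = {Category, City, CustomerID, PostalCode, UnitPrice}, which is every attribute, so {PostalCode} is a candidate key.
No proper subset of any of these is a key, and no other minimal superkey exists.

{CustomerID}, {PostalCode}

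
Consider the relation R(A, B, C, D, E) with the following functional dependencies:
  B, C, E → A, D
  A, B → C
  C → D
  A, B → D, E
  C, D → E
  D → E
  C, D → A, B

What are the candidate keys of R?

{C}⁺ = {A, B, C, D, E}, which is every attribute, so {C} is a candidate key.
{A, B}⁺ = {A, B, C, D, E}, which is every attribute, so {A, B} is a candidate key.
Any other superkey properly contains one of these, so there are no further candidate keys.

{A, B}, {C}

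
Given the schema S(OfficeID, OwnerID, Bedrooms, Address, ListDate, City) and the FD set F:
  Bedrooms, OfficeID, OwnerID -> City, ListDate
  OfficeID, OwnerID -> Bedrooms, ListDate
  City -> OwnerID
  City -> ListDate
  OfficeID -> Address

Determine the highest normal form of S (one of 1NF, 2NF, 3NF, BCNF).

Candidate keys: {City, OfficeID}, {OfficeID, OwnerID}. Prime attributes: {City, OfficeID, OwnerID}.
City -> OwnerID breaks BCNF: {City}⁺ = {City, ListDate, OwnerID}, so {City} is not a superkey.
City -> ListDate determines the non-prime attribute {ListDate} from a non-superkey — 3NF is violated.
{City} is a proper subset of the key {City, OfficeID}, and {City}⁺ contains the non-prime attribute {ListDate} — a partial dependency, so 2NF is violated.

1NF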